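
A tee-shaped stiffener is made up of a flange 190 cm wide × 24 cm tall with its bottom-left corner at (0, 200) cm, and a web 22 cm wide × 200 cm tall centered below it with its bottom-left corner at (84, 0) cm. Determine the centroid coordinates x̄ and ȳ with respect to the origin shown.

x̄ = 95.00 cm, ȳ = 157.00 cm

Part | A | x̄ᵢ | ȳᵢ | A·x̄ᵢ | A·ȳᵢ
web | 4400.00 | 95.00 | 100.00 | 418000.00 | 440000.00
flange | 4560.00 | 95.00 | 212.00 | 433200.00 | 966720.00
Σ | 8960.00 |  |  | 851200.00 | 1406720.00
x̄ = 851200.00 / 8960.00 = 95.00 cm
ȳ = 1406720.00 / 8960.00 = 157.00 cm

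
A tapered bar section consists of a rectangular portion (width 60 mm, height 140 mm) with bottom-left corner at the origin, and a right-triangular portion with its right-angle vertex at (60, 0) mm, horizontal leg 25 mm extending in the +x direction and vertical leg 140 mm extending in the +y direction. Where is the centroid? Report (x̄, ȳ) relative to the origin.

x̄ = 36.61 mm, ȳ = 65.98 mm

rectangular portion: A = 60 × 140 = 8400.00, centroid at (30.00, 70.00).
triangular portion: A = ½·25·140 = 1750.00, centroid at (68.33, 46.67).
ΣA = 10150.00 mm²
ΣAx̄ = (8400.00)(30.00) + (1750.00)(68.33) = 371583.33 mm³
ΣAȳ = (8400.00)(70.00) + (1750.00)(46.67) = 669666.67 mm³
x̄ = 371583.33 / 10150.00 = 36.61 mm
ȳ = 669666.67 / 10150.00 = 65.98 mm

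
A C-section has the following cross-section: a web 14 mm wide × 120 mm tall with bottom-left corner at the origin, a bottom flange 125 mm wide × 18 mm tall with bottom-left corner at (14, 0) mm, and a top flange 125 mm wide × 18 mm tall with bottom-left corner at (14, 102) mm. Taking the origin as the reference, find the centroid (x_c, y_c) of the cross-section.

x_c = 57.61 mm, y_c = 60.00 mm

Part | A | x̄ᵢ | ȳᵢ | A·x̄ᵢ | A·ȳᵢ
web | 1680.00 | 7.00 | 60.00 | 11760.00 | 100800.00
bottom flange | 2250.00 | 76.50 | 9.00 | 172125.00 | 20250.00
top flange | 2250.00 | 76.50 | 111.00 | 172125.00 | 249750.00
Σ | 6180.00 |  |  | 356010.00 | 370800.00
x_c = 356010.00 / 6180.00 = 57.61 mm
y_c = 370800.00 / 6180.00 = 60.00 mm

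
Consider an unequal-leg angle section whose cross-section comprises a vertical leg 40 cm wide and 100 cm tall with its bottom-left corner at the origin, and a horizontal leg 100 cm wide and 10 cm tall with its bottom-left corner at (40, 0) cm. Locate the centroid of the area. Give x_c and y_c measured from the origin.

x_c = 34.00 cm, y_c = 41.00 cm

Part | A | x̄ᵢ | ȳᵢ | A·x̄ᵢ | A·ȳᵢ
vertical leg | 4000.00 | 20.00 | 50.00 | 80000.00 | 200000.00
horizontal leg | 1000.00 | 90.00 | 5.00 | 90000.00 | 5000.00
Σ | 5000.00 |  |  | 170000.00 | 205000.00
x_c = 170000.00 / 5000.00 = 34.00 cm
y_c = 205000.00 / 5000.00 = 41.00 cm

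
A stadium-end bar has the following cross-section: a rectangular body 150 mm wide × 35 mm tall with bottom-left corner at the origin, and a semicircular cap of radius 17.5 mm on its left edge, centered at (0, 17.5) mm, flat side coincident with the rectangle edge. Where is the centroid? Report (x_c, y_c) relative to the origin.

rectangular body: A = 150 × 35 = 5250.00, centroid at (75.00, 17.50).
semicircular end: A = ½π·17.5² = 481.06, centroid at (-7.43, 17.50).
ΣA = 5731.06 mm², ΣAx_c = 390177.08 mm³, ΣAy_c = 100293.49 mm³.
x_c = 390177.08/5731.06 = 68.08 mm; y_c = 100293.49/5731.06 = 17.50 mm.

x_c = 68.08 mm, y_c = 17.50 mm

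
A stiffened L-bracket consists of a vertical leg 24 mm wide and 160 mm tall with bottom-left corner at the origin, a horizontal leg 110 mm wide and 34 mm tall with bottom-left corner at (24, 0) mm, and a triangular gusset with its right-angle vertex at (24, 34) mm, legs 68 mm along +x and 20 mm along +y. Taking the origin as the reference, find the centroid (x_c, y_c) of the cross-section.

x_c = 45.19 mm, y_c = 48.24 mm

vertical leg: A = 24 × 160 = 3840.00, centroid at (12.00, 80.00).
horizontal leg: A = 110 × 34 = 3740.00, centroid at (79.00, 17.00).
gusset: A = ½·68·20 = 680.00, centroid at (46.67, 40.67).
ΣA = 8260.00 mm²
ΣAx_c = (3840.00)(12.00) + (3740.00)(79.00) + (680.00)(46.67) = 373273.33 mm³
ΣAy_c = (3840.00)(80.00) + (3740.00)(17.00) + (680.00)(40.67) = 398433.33 mm³
x_c = 373273.33 / 8260.00 = 45.19 mm
y_c = 398433.33 / 8260.00 = 48.24 mm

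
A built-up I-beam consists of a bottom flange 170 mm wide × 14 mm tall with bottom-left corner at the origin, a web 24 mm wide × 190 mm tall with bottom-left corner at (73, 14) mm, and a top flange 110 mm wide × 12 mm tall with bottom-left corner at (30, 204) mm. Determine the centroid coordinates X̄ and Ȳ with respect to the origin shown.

bottom flange: A = 170 × 14 = 2380.00, centroid at (85.00, 7.00).
web: A = 24 × 190 = 4560.00, centroid at (85.00, 109.00).
top flange: A = 110 × 12 = 1320.00, centroid at (85.00, 210.00).
ΣA = 8260.00 mm²
ΣAX̄ = (2380.00)(85.00) + (4560.00)(85.00) + (1320.00)(85.00) = 702100.00 mm³
ΣAȲ = (2380.00)(7.00) + (4560.00)(109.00) + (1320.00)(210.00) = 790900.00 mm³
X̄ = 702100.00 / 8260.00 = 85.00 mm
Ȳ = 790900.00 / 8260.00 = 95.75 mm

X̄ = 85.00 mm, Ȳ = 95.75 mm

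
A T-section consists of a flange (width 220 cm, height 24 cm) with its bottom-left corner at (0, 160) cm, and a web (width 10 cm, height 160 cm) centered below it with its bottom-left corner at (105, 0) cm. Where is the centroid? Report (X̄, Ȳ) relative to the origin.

web: A = 10 × 160 = 1600.00, centroid at (110.00, 80.00).
flange: A = 220 × 24 = 5280.00, centroid at (110.00, 172.00).
ΣA = 6880.00 cm²
ΣAX̄ = (1600.00)(110.00) + (5280.00)(110.00) = 756800.00 cm³
ΣAȲ = (1600.00)(80.00) + (5280.00)(172.00) = 1036160.00 cm³
X̄ = 756800.00 / 6880.00 = 110.00 cm
Ȳ = 1036160.00 / 6880.00 = 150.60 cm

X̄ = 110.00 cm, Ȳ = 150.60 cm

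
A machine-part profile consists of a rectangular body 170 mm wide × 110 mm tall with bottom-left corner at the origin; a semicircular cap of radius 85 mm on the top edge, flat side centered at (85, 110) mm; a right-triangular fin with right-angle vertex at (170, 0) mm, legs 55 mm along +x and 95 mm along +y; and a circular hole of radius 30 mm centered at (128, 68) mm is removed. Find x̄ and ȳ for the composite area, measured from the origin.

x̄ = 89.97 mm, ȳ = 86.37 mm

rectangular body: A = 170 × 110 = 18700.00, centroid at (85.00, 55.00).
semicircular top: A = ½π·85² = 11349.00, centroid at (85.00, 146.08).
triangular fin: A = ½·55·95 = 2612.50, centroid at (188.33, 31.67).
hole: A = −π·30² = -2827.43, centroid at (128.00, 68.00).
ΣA = 29834.07 mm², ΣAx̄ = 2684274.65 mm³, ΣAȳ = 2576770.74 mm³.
x̄ = 2684274.65/29834.07 = 89.97 mm; ȳ = 2576770.74/29834.07 = 86.37 mm.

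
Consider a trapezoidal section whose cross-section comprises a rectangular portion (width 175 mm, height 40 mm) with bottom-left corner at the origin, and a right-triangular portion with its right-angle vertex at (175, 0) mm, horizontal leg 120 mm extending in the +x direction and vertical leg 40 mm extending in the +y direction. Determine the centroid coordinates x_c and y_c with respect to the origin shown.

x_c = 120.05 mm, y_c = 18.30 mm

Part | A | x̄ᵢ | ȳᵢ | A·x̄ᵢ | A·ȳᵢ
rectangular portion | 7000.00 | 87.50 | 20.00 | 612500.00 | 140000.00
triangular portion | 2400.00 | 215.00 | 13.33 | 516000.00 | 32000.00
Σ | 9400.00 |  |  | 1128500.00 | 172000.00
x_c = 1128500.00 / 9400.00 = 120.05 mm
y_c = 172000.00 / 9400.00 = 18.30 mm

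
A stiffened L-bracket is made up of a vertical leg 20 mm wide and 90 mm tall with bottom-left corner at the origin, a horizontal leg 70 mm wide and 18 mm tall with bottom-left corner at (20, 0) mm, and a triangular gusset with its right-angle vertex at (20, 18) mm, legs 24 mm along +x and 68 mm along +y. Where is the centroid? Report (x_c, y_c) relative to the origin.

x_c = 28.42 mm, y_c = 32.38 mm

Part | A | x̄ᵢ | ȳᵢ | A·x̄ᵢ | A·ȳᵢ
vertical leg | 1800.00 | 10.00 | 45.00 | 18000.00 | 81000.00
horizontal leg | 1260.00 | 55.00 | 9.00 | 69300.00 | 11340.00
gusset | 816.00 | 28.00 | 40.67 | 22848.00 | 33184.00
Σ | 3876.00 |  |  | 110148.00 | 125524.00
x_c = 110148.00 / 3876.00 = 28.42 mm
y_c = 125524.00 / 3876.00 = 32.38 mm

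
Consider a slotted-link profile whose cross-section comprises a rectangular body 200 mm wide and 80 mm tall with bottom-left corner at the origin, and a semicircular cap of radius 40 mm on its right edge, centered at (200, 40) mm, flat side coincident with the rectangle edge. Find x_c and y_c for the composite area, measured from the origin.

x_c = 115.88 mm, y_c = 40.00 mm

Part | A | x̄ᵢ | ȳᵢ | A·x̄ᵢ | A·ȳᵢ
rectangular body | 16000.00 | 100.00 | 40.00 | 1600000.00 | 640000.00
semicircular end | 2513.27 | 216.98 | 40.00 | 545321.49 | 100530.96
Σ | 18513.27 |  |  | 2145321.49 | 740530.96
x_c = 2145321.49 / 18513.27 = 115.88 mm
y_c = 740530.96 / 18513.27 = 40.00 mm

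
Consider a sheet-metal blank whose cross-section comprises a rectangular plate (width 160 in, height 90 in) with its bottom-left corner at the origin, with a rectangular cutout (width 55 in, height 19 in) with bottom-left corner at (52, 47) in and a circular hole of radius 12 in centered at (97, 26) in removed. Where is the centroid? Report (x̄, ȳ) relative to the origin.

x̄ = 79.44 in, ȳ = 44.73 in

plate: A = 160 × 90 = 14400.00, centroid at (80.00, 45.00).
hole 1: A = −(55 × 19) = -1045.00, centroid at (79.50, 56.50).
hole 2: A = −π·12² = -452.39, centroid at (97.00, 26.00).
ΣA = 12902.61 in², ΣAx̄ = 1025040.73 in³, ΣAȳ = 577195.38 in³.
x̄ = 1025040.73/12902.61 = 79.44 in; ȳ = 577195.38/12902.61 = 44.73 in.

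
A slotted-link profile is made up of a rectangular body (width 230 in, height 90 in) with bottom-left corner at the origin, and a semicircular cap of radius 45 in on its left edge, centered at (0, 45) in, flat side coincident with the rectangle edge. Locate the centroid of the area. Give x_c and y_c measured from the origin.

x_c = 97.14 in, y_c = 45.00 in

rectangular body: A = 230 × 90 = 20700.00, centroid at (115.00, 45.00).
semicircular end: A = ½π·45² = 3180.86, centroid at (-19.10, 45.00).
ΣA = 23880.86 in²
ΣAx_c = (20700.00)(115.00) + (3180.86)(-19.10) = 2319750.00 in³
ΣAy_c = (20700.00)(45.00) + (3180.86)(45.00) = 1074638.82 in³
x_c = 2319750.00 / 23880.86 = 97.14 in
y_c = 1074638.82 / 23880.86 = 45.00 in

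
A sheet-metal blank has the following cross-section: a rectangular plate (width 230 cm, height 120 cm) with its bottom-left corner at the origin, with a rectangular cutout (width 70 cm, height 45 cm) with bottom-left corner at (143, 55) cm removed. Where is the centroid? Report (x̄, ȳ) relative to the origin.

x̄ = 106.88 cm, ȳ = 57.75 cm

Part | A | x̄ᵢ | ȳᵢ | A·x̄ᵢ | A·ȳᵢ
plate | 27600.00 | 115.00 | 60.00 | 3174000.00 | 1656000.00
hole | -3150.00 | 178.00 | 77.50 | -560700.00 | -244125.00
Σ | 24450.00 |  |  | 2613300.00 | 1411875.00
x̄ = 2613300.00 / 24450.00 = 106.88 cm
ȳ = 1411875.00 / 24450.00 = 57.75 cm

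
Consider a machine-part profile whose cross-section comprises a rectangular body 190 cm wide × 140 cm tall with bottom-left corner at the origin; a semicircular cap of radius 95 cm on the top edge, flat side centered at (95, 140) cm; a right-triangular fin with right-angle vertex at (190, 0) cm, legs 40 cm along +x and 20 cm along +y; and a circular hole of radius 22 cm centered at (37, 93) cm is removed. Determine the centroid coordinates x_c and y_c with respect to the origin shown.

Part | A | x̄ᵢ | ȳᵢ | A·x̄ᵢ | A·ȳᵢ
rectangular body | 26600.00 | 95.00 | 70.00 | 2527000.00 | 1862000.00
semicircular top | 14176.44 | 95.00 | 180.32 | 1346761.50 | 2556284.49
triangular fin | 400.00 | 203.33 | 6.67 | 81333.33 | 2666.67
hole | -1520.53 | 37.00 | 93.00 | -56259.64 | -141409.37
Σ | 39655.91 |  |  | 3898835.19 | 4279541.79
x_c = 3898835.19 / 39655.91 = 98.32 cm
y_c = 4279541.79 / 39655.91 = 107.92 cm

x_c = 98.32 cm, y_c = 107.92 cm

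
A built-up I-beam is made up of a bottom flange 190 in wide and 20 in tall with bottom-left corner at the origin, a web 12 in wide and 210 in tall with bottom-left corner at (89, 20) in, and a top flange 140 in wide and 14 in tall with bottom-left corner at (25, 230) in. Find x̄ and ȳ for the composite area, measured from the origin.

x̄ = 95.00 in, ȳ = 98.73 in

bottom flange: A = 190 × 20 = 3800.00, centroid at (95.00, 10.00).
web: A = 12 × 210 = 2520.00, centroid at (95.00, 125.00).
top flange: A = 140 × 14 = 1960.00, centroid at (95.00, 237.00).
ΣA = 8280.00 in², ΣAx̄ = 786600.00 in³, ΣAȳ = 817520.00 in³.
x̄ = 786600.00/8280.00 = 95.00 in; ȳ = 817520.00/8280.00 = 98.73 in.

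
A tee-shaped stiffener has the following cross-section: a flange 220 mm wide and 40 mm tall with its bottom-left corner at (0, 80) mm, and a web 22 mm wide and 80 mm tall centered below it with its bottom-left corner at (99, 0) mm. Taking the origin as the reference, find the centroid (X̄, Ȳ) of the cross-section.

X̄ = 110.00 mm, Ȳ = 90.00 mm

Part | A | x̄ᵢ | ȳᵢ | A·x̄ᵢ | A·ȳᵢ
web | 1760.00 | 110.00 | 40.00 | 193600.00 | 70400.00
flange | 8800.00 | 110.00 | 100.00 | 968000.00 | 880000.00
Σ | 10560.00 |  |  | 1161600.00 | 950400.00
X̄ = 1161600.00 / 10560.00 = 110.00 mm
Ȳ = 950400.00 / 10560.00 = 90.00 mm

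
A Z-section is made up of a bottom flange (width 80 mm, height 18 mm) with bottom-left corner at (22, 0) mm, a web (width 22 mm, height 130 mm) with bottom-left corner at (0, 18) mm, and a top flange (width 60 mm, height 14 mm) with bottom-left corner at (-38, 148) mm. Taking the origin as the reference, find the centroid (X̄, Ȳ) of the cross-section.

X̄ = 22.18 mm, Ȳ = 74.04 mm

bottom flange: A = 80 × 18 = 1440.00, centroid at (62.00, 9.00).
web: A = 22 × 130 = 2860.00, centroid at (11.00, 83.00).
top flange: A = 60 × 14 = 840.00, centroid at (-8.00, 155.00).
ΣA = 5140.00 mm², ΣAX̄ = 114020.00 mm³, ΣAȲ = 380540.00 mm³.
X̄ = 114020.00/5140.00 = 22.18 mm; Ȳ = 380540.00/5140.00 = 74.04 mm.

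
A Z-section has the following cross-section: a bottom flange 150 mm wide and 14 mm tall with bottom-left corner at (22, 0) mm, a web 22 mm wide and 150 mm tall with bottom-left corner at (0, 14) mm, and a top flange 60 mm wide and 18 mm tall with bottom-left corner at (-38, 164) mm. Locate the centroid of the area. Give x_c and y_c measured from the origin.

bottom flange: A = 150 × 14 = 2100.00, centroid at (97.00, 7.00).
web: A = 22 × 150 = 3300.00, centroid at (11.00, 89.00).
top flange: A = 60 × 18 = 1080.00, centroid at (-8.00, 173.00).
ΣA = 6480.00 mm²
ΣAx_c = (2100.00)(97.00) + (3300.00)(11.00) + (1080.00)(-8.00) = 231360.00 mm³
ΣAy_c = (2100.00)(7.00) + (3300.00)(89.00) + (1080.00)(173.00) = 495240.00 mm³
x_c = 231360.00 / 6480.00 = 35.70 mm
y_c = 495240.00 / 6480.00 = 76.43 mm

x_c = 35.70 mm, y_c = 76.43 mm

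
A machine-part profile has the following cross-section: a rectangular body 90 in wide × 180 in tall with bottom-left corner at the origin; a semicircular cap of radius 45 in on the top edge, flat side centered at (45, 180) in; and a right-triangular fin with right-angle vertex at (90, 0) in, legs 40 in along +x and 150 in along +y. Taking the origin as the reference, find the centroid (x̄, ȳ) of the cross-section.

rectangular body: A = 90 × 180 = 16200.00, centroid at (45.00, 90.00).
semicircular top: A = ½π·45² = 3180.86, centroid at (45.00, 199.10).
triangular fin: A = ½·40·150 = 3000.00, centroid at (103.33, 50.00).
ΣA = 22380.86 in², ΣAx̄ = 1182138.82 in³, ΣAȳ = 2241305.26 in³.
x̄ = 1182138.82/22380.86 = 52.82 in; ȳ = 2241305.26/22380.86 = 100.14 in.

x̄ = 52.82 in, ȳ = 100.14 in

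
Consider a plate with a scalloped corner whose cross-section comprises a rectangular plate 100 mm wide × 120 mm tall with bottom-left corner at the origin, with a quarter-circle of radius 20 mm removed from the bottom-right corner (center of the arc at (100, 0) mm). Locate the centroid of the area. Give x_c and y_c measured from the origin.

x_c = 48.88 mm, y_c = 61.38 mm

plate: A = 100 × 120 = 12000.00, centroid at (50.00, 60.00).
removed quarter-circle: A = −¼π·20² = -314.16, centroid at (91.51, 8.49).
ΣA = 11685.84 mm², ΣAx_c = 571250.74 mm³, ΣAy_c = 717333.33 mm³.
x_c = 571250.74/11685.84 = 48.88 mm; y_c = 717333.33/11685.84 = 61.38 mm.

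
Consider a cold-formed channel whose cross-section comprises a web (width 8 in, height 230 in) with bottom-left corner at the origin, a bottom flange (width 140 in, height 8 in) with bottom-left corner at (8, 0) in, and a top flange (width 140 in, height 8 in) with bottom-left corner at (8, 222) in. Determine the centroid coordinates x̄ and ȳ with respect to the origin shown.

x̄ = 44.63 in, ȳ = 115.00 in

web: A = 8 × 230 = 1840.00, centroid at (4.00, 115.00).
bottom flange: A = 140 × 8 = 1120.00, centroid at (78.00, 4.00).
top flange: A = 140 × 8 = 1120.00, centroid at (78.00, 226.00).
ΣA = 4080.00 in², ΣAx̄ = 182080.00 in³, ΣAȳ = 469200.00 in³.
x̄ = 182080.00/4080.00 = 44.63 in; ȳ = 469200.00/4080.00 = 115.00 in.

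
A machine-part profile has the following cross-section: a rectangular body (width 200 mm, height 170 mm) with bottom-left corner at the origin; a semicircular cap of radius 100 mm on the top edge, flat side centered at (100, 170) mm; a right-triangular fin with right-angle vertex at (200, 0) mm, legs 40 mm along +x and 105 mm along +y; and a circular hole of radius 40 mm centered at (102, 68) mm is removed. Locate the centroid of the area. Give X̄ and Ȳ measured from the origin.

Part | A | x̄ᵢ | ȳᵢ | A·x̄ᵢ | A·ȳᵢ
rectangular body | 34000.00 | 100.00 | 85.00 | 3400000.00 | 2890000.00
semicircular top | 15707.96 | 100.00 | 212.44 | 1570796.33 | 3337020.42
triangular fin | 2100.00 | 213.33 | 35.00 | 448000.00 | 73500.00
hole | -5026.55 | 102.00 | 68.00 | -512707.92 | -341805.28
Σ | 46781.42 |  |  | 4906088.41 | 5958715.14
X̄ = 4906088.41 / 46781.42 = 104.87 mm
Ȳ = 5958715.14 / 46781.42 = 127.37 mm

X̄ = 104.87 mm, Ȳ = 127.37 mm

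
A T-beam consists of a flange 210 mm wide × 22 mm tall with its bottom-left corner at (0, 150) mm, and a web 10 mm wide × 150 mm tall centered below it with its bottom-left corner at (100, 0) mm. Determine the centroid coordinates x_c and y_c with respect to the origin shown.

x_c = 105.00 mm, y_c = 139.92 mm

web: A = 10 × 150 = 1500.00, centroid at (105.00, 75.00).
flange: A = 210 × 22 = 4620.00, centroid at (105.00, 161.00).
ΣA = 6120.00 mm², ΣAx_c = 642600.00 mm³, ΣAy_c = 856320.00 mm³.
x_c = 642600.00/6120.00 = 105.00 mm; y_c = 856320.00/6120.00 = 139.92 mm.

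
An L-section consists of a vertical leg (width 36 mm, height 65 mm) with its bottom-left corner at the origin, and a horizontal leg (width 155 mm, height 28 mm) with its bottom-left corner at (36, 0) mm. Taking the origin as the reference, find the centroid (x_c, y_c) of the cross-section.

vertical leg: A = 36 × 65 = 2340.00, centroid at (18.00, 32.50).
horizontal leg: A = 155 × 28 = 4340.00, centroid at (113.50, 14.00).
ΣA = 6680.00 mm²
ΣAx_c = (2340.00)(18.00) + (4340.00)(113.50) = 534710.00 mm³
ΣAy_c = (2340.00)(32.50) + (4340.00)(14.00) = 136810.00 mm³
x_c = 534710.00 / 6680.00 = 80.05 mm
y_c = 136810.00 / 6680.00 = 20.48 mm

x_c = 80.05 mm, y_c = 20.48 mm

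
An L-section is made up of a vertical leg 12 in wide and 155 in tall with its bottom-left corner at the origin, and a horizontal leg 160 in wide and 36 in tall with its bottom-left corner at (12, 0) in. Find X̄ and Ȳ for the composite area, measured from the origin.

vertical leg: A = 12 × 155 = 1860.00, centroid at (6.00, 77.50).
horizontal leg: A = 160 × 36 = 5760.00, centroid at (92.00, 18.00).
ΣA = 7620.00 in²
ΣAX̄ = (1860.00)(6.00) + (5760.00)(92.00) = 541080.00 in³
ΣAȲ = (1860.00)(77.50) + (5760.00)(18.00) = 247830.00 in³
X̄ = 541080.00 / 7620.00 = 71.01 in
Ȳ = 247830.00 / 7620.00 = 32.52 in

X̄ = 71.01 in, Ȳ = 32.52 in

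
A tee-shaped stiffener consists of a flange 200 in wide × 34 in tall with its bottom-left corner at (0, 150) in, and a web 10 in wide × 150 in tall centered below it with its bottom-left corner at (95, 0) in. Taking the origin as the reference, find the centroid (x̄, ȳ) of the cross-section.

Part | A | x̄ᵢ | ȳᵢ | A·x̄ᵢ | A·ȳᵢ
web | 1500.00 | 100.00 | 75.00 | 150000.00 | 112500.00
flange | 6800.00 | 100.00 | 167.00 | 680000.00 | 1135600.00
Σ | 8300.00 |  |  | 830000.00 | 1248100.00
x̄ = 830000.00 / 8300.00 = 100.00 in
ȳ = 1248100.00 / 8300.00 = 150.37 in

x̄ = 100.00 in, ȳ = 150.37 in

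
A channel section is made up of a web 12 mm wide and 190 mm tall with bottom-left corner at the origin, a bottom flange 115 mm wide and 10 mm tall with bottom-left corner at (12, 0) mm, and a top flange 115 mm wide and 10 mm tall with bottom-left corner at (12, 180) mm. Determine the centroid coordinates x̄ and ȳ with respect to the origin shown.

web: A = 12 × 190 = 2280.00, centroid at (6.00, 95.00).
bottom flange: A = 115 × 10 = 1150.00, centroid at (69.50, 5.00).
top flange: A = 115 × 10 = 1150.00, centroid at (69.50, 185.00).
ΣA = 4580.00 mm², ΣAx̄ = 173530.00 mm³, ΣAȳ = 435100.00 mm³.
x̄ = 173530.00/4580.00 = 37.89 mm; ȳ = 435100.00/4580.00 = 95.00 mm.

x̄ = 37.89 mm, ȳ = 95.00 mm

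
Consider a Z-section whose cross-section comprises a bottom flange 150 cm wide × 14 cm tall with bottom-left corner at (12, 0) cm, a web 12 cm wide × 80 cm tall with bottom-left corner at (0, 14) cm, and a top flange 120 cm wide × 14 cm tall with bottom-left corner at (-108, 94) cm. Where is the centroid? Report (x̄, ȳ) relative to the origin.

Part | A | x̄ᵢ | ȳᵢ | A·x̄ᵢ | A·ȳᵢ
bottom flange | 2100.00 | 87.00 | 7.00 | 182700.00 | 14700.00
web | 960.00 | 6.00 | 54.00 | 5760.00 | 51840.00
top flange | 1680.00 | -48.00 | 101.00 | -80640.00 | 169680.00
Σ | 4740.00 |  |  | 107820.00 | 236220.00
x̄ = 107820.00 / 4740.00 = 22.75 cm
ȳ = 236220.00 / 4740.00 = 49.84 cm

x̄ = 22.75 cm, ȳ = 49.84 cm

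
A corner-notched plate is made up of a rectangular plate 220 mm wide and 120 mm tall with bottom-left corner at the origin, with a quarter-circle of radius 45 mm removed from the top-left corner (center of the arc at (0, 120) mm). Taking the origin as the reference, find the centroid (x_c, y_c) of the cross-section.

x_c = 115.83 mm, y_c = 57.38 mm

plate: A = 220 × 120 = 26400.00, centroid at (110.00, 60.00).
removed quarter-circle: A = −¼π·45² = -1590.43, centroid at (19.10, 100.90).
ΣA = 24809.57 mm², ΣAx_c = 2873625.00 mm³, ΣAy_c = 1423523.25 mm³.
x_c = 2873625.00/24809.57 = 115.83 mm; y_c = 1423523.25/24809.57 = 57.38 mm.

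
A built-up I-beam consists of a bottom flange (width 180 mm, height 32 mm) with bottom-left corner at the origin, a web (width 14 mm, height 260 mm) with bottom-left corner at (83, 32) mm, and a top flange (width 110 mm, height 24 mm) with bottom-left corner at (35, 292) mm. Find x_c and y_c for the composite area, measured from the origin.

bottom flange: A = 180 × 32 = 5760.00, centroid at (90.00, 16.00).
web: A = 14 × 260 = 3640.00, centroid at (90.00, 162.00).
top flange: A = 110 × 24 = 2640.00, centroid at (90.00, 304.00).
ΣA = 12040.00 mm²
ΣAx_c = (5760.00)(90.00) + (3640.00)(90.00) + (2640.00)(90.00) = 1083600.00 mm³
ΣAy_c = (5760.00)(16.00) + (3640.00)(162.00) + (2640.00)(304.00) = 1484400.00 mm³
x_c = 1083600.00 / 12040.00 = 90.00 mm
y_c = 1484400.00 / 12040.00 = 123.29 mm

x_c = 90.00 mm, y_c = 123.29 mm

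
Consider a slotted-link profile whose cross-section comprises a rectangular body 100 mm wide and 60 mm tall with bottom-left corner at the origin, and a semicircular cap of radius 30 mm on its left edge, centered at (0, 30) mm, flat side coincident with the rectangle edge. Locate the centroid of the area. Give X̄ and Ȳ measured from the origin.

X̄ = 38.04 mm, Ȳ = 30.00 mm

rectangular body: A = 100 × 60 = 6000.00, centroid at (50.00, 30.00).
semicircular end: A = ½π·30² = 1413.72, centroid at (-12.73, 30.00).
ΣA = 7413.72 mm², ΣAX̄ = 282000.00 mm³, ΣAȲ = 222411.50 mm³.
X̄ = 282000.00/7413.72 = 38.04 mm; Ȳ = 222411.50/7413.72 = 30.00 mm.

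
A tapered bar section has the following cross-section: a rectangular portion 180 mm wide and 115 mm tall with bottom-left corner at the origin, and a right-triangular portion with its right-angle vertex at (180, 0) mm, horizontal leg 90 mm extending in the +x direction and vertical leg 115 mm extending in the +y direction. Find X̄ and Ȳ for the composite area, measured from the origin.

X̄ = 114.00 mm, Ȳ = 53.67 mm

Part | A | x̄ᵢ | ȳᵢ | A·x̄ᵢ | A·ȳᵢ
rectangular portion | 20700.00 | 90.00 | 57.50 | 1863000.00 | 1190250.00
triangular portion | 5175.00 | 210.00 | 38.33 | 1086750.00 | 198375.00
Σ | 25875.00 |  |  | 2949750.00 | 1388625.00
X̄ = 2949750.00 / 25875.00 = 114.00 mm
Ȳ = 1388625.00 / 25875.00 = 53.67 mm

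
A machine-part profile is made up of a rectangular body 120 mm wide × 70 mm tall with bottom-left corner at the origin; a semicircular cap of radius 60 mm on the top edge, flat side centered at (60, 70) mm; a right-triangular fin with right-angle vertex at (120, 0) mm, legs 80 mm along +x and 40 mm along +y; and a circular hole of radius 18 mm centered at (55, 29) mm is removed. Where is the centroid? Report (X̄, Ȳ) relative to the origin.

X̄ = 69.82 mm, Ȳ = 56.41 mm

rectangular body: A = 120 × 70 = 8400.00, centroid at (60.00, 35.00).
semicircular top: A = ½π·60² = 5654.87, centroid at (60.00, 95.46).
triangular fin: A = ½·80·40 = 1600.00, centroid at (146.67, 13.33).
hole: A = −π·18² = -1017.88, centroid at (55.00, 29.00).
ΣA = 14636.99 mm²
ΣAX̄ = (8400.00)(60.00) + (5654.87)(60.00) + (1600.00)(146.67) + (-1017.88)(55.00) = 1021975.49 mm³
ΣAȲ = (8400.00)(35.00) + (5654.87)(95.46) + (1600.00)(13.33) + (-1017.88)(29.00) = 825655.60 mm³
X̄ = 1021975.49 / 14636.99 = 69.82 mm
Ȳ = 825655.60 / 14636.99 = 56.41 mm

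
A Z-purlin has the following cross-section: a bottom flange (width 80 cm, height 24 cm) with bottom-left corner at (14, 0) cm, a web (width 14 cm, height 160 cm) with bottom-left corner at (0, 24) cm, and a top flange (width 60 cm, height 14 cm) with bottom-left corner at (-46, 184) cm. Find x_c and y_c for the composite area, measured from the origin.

x_c = 21.18 cm, y_c = 83.29 cm

Part | A | x̄ᵢ | ȳᵢ | A·x̄ᵢ | A·ȳᵢ
bottom flange | 1920.00 | 54.00 | 12.00 | 103680.00 | 23040.00
web | 2240.00 | 7.00 | 104.00 | 15680.00 | 232960.00
top flange | 840.00 | -16.00 | 191.00 | -13440.00 | 160440.00
Σ | 5000.00 |  |  | 105920.00 | 416440.00
x_c = 105920.00 / 5000.00 = 21.18 cm
y_c = 416440.00 / 5000.00 = 83.29 cm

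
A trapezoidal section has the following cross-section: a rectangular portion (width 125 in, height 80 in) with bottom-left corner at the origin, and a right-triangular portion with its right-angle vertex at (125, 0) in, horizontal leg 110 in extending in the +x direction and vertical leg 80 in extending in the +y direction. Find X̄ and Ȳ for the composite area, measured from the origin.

Part | A | x̄ᵢ | ȳᵢ | A·x̄ᵢ | A·ȳᵢ
rectangular portion | 10000.00 | 62.50 | 40.00 | 625000.00 | 400000.00
triangular portion | 4400.00 | 161.67 | 26.67 | 711333.33 | 117333.33
Σ | 14400.00 |  |  | 1336333.33 | 517333.33
X̄ = 1336333.33 / 14400.00 = 92.80 in
Ȳ = 517333.33 / 14400.00 = 35.93 in

X̄ = 92.80 in, Ȳ = 35.93 in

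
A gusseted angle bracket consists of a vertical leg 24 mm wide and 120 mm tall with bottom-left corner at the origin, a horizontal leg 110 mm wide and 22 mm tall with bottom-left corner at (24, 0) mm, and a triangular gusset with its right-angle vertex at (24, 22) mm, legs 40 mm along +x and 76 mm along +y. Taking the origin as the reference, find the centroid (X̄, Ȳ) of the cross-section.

Part | A | x̄ᵢ | ȳᵢ | A·x̄ᵢ | A·ȳᵢ
vertical leg | 2880.00 | 12.00 | 60.00 | 34560.00 | 172800.00
horizontal leg | 2420.00 | 79.00 | 11.00 | 191180.00 | 26620.00
gusset | 1520.00 | 37.33 | 47.33 | 56746.67 | 71946.67
Σ | 6820.00 |  |  | 282486.67 | 271366.67
X̄ = 282486.67 / 6820.00 = 41.42 mm
Ȳ = 271366.67 / 6820.00 = 39.79 mm

X̄ = 41.42 mm, Ȳ = 39.79 mm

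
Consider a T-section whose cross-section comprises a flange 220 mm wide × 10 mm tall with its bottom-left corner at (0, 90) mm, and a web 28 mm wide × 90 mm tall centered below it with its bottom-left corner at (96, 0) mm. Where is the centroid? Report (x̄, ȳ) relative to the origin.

x̄ = 110.00 mm, ȳ = 68.31 mm

web: A = 28 × 90 = 2520.00, centroid at (110.00, 45.00).
flange: A = 220 × 10 = 2200.00, centroid at (110.00, 95.00).
ΣA = 4720.00 mm², ΣAx̄ = 519200.00 mm³, ΣAȳ = 322400.00 mm³.
x̄ = 519200.00/4720.00 = 110.00 mm; ȳ = 322400.00/4720.00 = 68.31 mm.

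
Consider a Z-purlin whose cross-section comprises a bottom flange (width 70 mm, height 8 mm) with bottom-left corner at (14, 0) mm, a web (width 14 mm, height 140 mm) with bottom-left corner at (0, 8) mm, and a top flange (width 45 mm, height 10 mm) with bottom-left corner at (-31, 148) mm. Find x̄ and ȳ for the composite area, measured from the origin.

x̄ = 12.57 mm, ȳ = 75.41 mm

Part | A | x̄ᵢ | ȳᵢ | A·x̄ᵢ | A·ȳᵢ
bottom flange | 560.00 | 49.00 | 4.00 | 27440.00 | 2240.00
web | 1960.00 | 7.00 | 78.00 | 13720.00 | 152880.00
top flange | 450.00 | -8.50 | 153.00 | -3825.00 | 68850.00
Σ | 2970.00 |  |  | 37335.00 | 223970.00
x̄ = 37335.00 / 2970.00 = 12.57 mm
ȳ = 223970.00 / 2970.00 = 75.41 mm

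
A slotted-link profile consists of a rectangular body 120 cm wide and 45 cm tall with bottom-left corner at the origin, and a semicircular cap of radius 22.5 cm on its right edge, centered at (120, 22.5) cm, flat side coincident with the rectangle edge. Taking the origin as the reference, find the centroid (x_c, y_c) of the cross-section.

x_c = 68.93 cm, y_c = 22.50 cm

Part | A | x̄ᵢ | ȳᵢ | A·x̄ᵢ | A·ȳᵢ
rectangular body | 5400.00 | 60.00 | 22.50 | 324000.00 | 121500.00
semicircular end | 795.22 | 129.55 | 22.50 | 103019.63 | 17892.35
Σ | 6195.22 |  |  | 427019.63 | 139392.35
x_c = 427019.63 / 6195.22 = 68.93 cm
y_c = 139392.35 / 6195.22 = 22.50 cm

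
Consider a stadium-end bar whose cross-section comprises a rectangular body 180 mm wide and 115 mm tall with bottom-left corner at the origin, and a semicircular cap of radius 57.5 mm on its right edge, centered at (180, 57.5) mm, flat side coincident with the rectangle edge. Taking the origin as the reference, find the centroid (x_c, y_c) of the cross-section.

rectangular body: A = 180 × 115 = 20700.00, centroid at (90.00, 57.50).
semicircular end: A = ½π·57.5² = 5193.45, centroid at (204.40, 57.50).
ΣA = 25893.45 mm²
ΣAx_c = (20700.00)(90.00) + (5193.45)(204.40) = 2924559.75 mm³
ΣAy_c = (20700.00)(57.50) + (5193.45)(57.50) = 1488873.11 mm³
x_c = 2924559.75 / 25893.45 = 112.95 mm
y_c = 1488873.11 / 25893.45 = 57.50 mm

x_c = 112.95 mm, y_c = 57.50 mm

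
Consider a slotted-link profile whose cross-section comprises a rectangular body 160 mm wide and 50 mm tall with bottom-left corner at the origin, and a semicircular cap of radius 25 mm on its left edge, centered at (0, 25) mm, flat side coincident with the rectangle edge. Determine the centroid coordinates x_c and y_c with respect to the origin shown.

x_c = 70.10 mm, y_c = 25.00 mm

rectangular body: A = 160 × 50 = 8000.00, centroid at (80.00, 25.00).
semicircular end: A = ½π·25² = 981.75, centroid at (-10.61, 25.00).
ΣA = 8981.75 mm²
ΣAx_c = (8000.00)(80.00) + (981.75)(-10.61) = 629583.33 mm³
ΣAy_c = (8000.00)(25.00) + (981.75)(25.00) = 224543.69 mm³
x_c = 629583.33 / 8981.75 = 70.10 mm
y_c = 224543.69 / 8981.75 = 25.00 mm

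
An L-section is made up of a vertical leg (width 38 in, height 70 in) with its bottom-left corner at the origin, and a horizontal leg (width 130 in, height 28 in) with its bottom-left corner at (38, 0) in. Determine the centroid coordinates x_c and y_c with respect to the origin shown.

x_c = 67.53 in, y_c = 22.87 in

vertical leg: A = 38 × 70 = 2660.00, centroid at (19.00, 35.00).
horizontal leg: A = 130 × 28 = 3640.00, centroid at (103.00, 14.00).
ΣA = 6300.00 in²
ΣAx_c = (2660.00)(19.00) + (3640.00)(103.00) = 425460.00 in³
ΣAy_c = (2660.00)(35.00) + (3640.00)(14.00) = 144060.00 in³
x_c = 425460.00 / 6300.00 = 67.53 in
y_c = 144060.00 / 6300.00 = 22.87 in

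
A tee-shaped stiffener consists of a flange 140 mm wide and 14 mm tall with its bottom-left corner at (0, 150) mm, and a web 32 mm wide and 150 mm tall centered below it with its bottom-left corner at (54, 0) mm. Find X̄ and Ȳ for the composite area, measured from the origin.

X̄ = 70.00 mm, Ȳ = 98.78 mm

Part | A | x̄ᵢ | ȳᵢ | A·x̄ᵢ | A·ȳᵢ
web | 4800.00 | 70.00 | 75.00 | 336000.00 | 360000.00
flange | 1960.00 | 70.00 | 157.00 | 137200.00 | 307720.00
Σ | 6760.00 |  |  | 473200.00 | 667720.00
X̄ = 473200.00 / 6760.00 = 70.00 mm
Ȳ = 667720.00 / 6760.00 = 98.78 mm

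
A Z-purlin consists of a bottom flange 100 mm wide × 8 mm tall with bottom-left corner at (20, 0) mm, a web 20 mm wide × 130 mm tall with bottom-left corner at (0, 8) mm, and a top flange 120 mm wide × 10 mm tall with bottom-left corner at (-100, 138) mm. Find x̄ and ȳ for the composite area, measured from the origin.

x̄ = 7.39 mm, ȳ = 79.26 mm

bottom flange: A = 100 × 8 = 800.00, centroid at (70.00, 4.00).
web: A = 20 × 130 = 2600.00, centroid at (10.00, 73.00).
top flange: A = 120 × 10 = 1200.00, centroid at (-40.00, 143.00).
ΣA = 4600.00 mm², ΣAx̄ = 34000.00 mm³, ΣAȳ = 364600.00 mm³.
x̄ = 34000.00/4600.00 = 7.39 mm; ȳ = 364600.00/4600.00 = 79.26 mm.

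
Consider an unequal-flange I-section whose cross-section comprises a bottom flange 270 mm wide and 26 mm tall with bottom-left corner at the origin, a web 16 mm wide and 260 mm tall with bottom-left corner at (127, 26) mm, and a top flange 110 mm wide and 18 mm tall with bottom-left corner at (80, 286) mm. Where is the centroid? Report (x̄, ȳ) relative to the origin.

Part | A | x̄ᵢ | ȳᵢ | A·x̄ᵢ | A·ȳᵢ
bottom flange | 7020.00 | 135.00 | 13.00 | 947700.00 | 91260.00
web | 4160.00 | 135.00 | 156.00 | 561600.00 | 648960.00
top flange | 1980.00 | 135.00 | 295.00 | 267300.00 | 584100.00
Σ | 13160.00 |  |  | 1776600.00 | 1324320.00
x̄ = 1776600.00 / 13160.00 = 135.00 mm
ȳ = 1324320.00 / 13160.00 = 100.63 mm

x̄ = 135.00 mm, ȳ = 100.63 mm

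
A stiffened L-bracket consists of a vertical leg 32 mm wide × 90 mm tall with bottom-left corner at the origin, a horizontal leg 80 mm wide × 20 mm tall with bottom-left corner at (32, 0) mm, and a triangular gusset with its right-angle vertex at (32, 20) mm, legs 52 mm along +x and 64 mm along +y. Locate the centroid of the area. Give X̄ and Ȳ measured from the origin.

X̄ = 39.61 mm, Ȳ = 34.89 mm

vertical leg: A = 32 × 90 = 2880.00, centroid at (16.00, 45.00).
horizontal leg: A = 80 × 20 = 1600.00, centroid at (72.00, 10.00).
gusset: A = ½·52·64 = 1664.00, centroid at (49.33, 41.33).
ΣA = 6144.00 mm²
ΣAX̄ = (2880.00)(16.00) + (1600.00)(72.00) + (1664.00)(49.33) = 243370.67 mm³
ΣAȲ = (2880.00)(45.00) + (1600.00)(10.00) + (1664.00)(41.33) = 214378.67 mm³
X̄ = 243370.67 / 6144.00 = 39.61 mm
Ȳ = 214378.67 / 6144.00 = 34.89 mm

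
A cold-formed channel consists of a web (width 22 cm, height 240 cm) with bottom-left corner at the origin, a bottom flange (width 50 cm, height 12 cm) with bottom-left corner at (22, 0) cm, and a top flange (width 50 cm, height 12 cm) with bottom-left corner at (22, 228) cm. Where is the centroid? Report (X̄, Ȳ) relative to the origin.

X̄ = 17.67 cm, Ȳ = 120.00 cm

web: A = 22 × 240 = 5280.00, centroid at (11.00, 120.00).
bottom flange: A = 50 × 12 = 600.00, centroid at (47.00, 6.00).
top flange: A = 50 × 12 = 600.00, centroid at (47.00, 234.00).
ΣA = 6480.00 cm², ΣAX̄ = 114480.00 cm³, ΣAȲ = 777600.00 cm³.
X̄ = 114480.00/6480.00 = 17.67 cm; Ȳ = 777600.00/6480.00 = 120.00 cm.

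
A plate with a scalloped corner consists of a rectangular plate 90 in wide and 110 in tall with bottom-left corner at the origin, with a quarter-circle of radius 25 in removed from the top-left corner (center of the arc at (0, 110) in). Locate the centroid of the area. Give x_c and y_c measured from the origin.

plate: A = 90 × 110 = 9900.00, centroid at (45.00, 55.00).
removed quarter-circle: A = −¼π·25² = -490.87, centroid at (10.61, 99.39).
ΣA = 9409.13 in²
ΣAx_c = (9900.00)(45.00) + (-490.87)(10.61) = 440291.67 in³
ΣAy_c = (9900.00)(55.00) + (-490.87)(99.39) = 495712.21 in³
x_c = 440291.67 / 9409.13 = 46.79 in
y_c = 495712.21 / 9409.13 = 52.68 in

x_c = 46.79 in, y_c = 52.68 in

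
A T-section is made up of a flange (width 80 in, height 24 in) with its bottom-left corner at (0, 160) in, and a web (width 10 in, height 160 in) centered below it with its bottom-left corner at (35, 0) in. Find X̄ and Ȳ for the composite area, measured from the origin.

X̄ = 40.00 in, Ȳ = 130.18 in

web: A = 10 × 160 = 1600.00, centroid at (40.00, 80.00).
flange: A = 80 × 24 = 1920.00, centroid at (40.00, 172.00).
ΣA = 3520.00 in²
ΣAX̄ = (1600.00)(40.00) + (1920.00)(40.00) = 140800.00 in³
ΣAȲ = (1600.00)(80.00) + (1920.00)(172.00) = 458240.00 in³
X̄ = 140800.00 / 3520.00 = 40.00 in
Ȳ = 458240.00 / 3520.00 = 130.18 in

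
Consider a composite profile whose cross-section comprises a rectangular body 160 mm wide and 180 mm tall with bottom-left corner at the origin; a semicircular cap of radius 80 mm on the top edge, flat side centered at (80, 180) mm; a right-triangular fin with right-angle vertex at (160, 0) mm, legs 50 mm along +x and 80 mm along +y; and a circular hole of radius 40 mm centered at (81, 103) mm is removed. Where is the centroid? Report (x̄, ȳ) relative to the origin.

x̄ = 85.26 mm, ȳ = 119.42 mm

rectangular body: A = 160 × 180 = 28800.00, centroid at (80.00, 90.00).
semicircular top: A = ½π·80² = 10053.10, centroid at (80.00, 213.95).
triangular fin: A = ½·50·80 = 2000.00, centroid at (176.67, 26.67).
hole: A = −π·40² = -5026.55, centroid at (81.00, 103.00).
ΣA = 35826.55 mm², ΣAx̄ = 3054430.64 mm³, ΣAȳ = 4278489.57 mm³.
x̄ = 3054430.64/35826.55 = 85.26 mm; ȳ = 4278489.57/35826.55 = 119.42 mm.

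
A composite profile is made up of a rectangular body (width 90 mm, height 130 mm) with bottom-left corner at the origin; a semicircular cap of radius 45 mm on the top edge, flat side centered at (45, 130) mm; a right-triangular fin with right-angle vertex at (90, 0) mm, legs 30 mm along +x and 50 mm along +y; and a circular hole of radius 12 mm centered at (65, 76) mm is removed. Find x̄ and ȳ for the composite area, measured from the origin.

rectangular body: A = 90 × 130 = 11700.00, centroid at (45.00, 65.00).
semicircular top: A = ½π·45² = 3180.86, centroid at (45.00, 149.10).
triangular fin: A = ½·30·50 = 750.00, centroid at (100.00, 16.67).
hole: A = −π·12² = -452.39, centroid at (65.00, 76.00).
ΣA = 15178.47 mm², ΣAx̄ = 715233.51 mm³, ΣAȳ = 1212880.54 mm³.
x̄ = 715233.51/15178.47 = 47.12 mm; ȳ = 1212880.54/15178.47 = 79.91 mm.

x̄ = 47.12 mm, ȳ = 79.91 mm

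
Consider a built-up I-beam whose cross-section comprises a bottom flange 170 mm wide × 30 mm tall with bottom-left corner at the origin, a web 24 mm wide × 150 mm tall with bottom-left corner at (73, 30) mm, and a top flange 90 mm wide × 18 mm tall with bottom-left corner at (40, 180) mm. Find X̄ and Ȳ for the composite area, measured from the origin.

bottom flange: A = 170 × 30 = 5100.00, centroid at (85.00, 15.00).
web: A = 24 × 150 = 3600.00, centroid at (85.00, 105.00).
top flange: A = 90 × 18 = 1620.00, centroid at (85.00, 189.00).
ΣA = 10320.00 mm², ΣAX̄ = 877200.00 mm³, ΣAȲ = 760680.00 mm³.
X̄ = 877200.00/10320.00 = 85.00 mm; Ȳ = 760680.00/10320.00 = 73.71 mm.

X̄ = 85.00 mm, Ȳ = 73.71 mm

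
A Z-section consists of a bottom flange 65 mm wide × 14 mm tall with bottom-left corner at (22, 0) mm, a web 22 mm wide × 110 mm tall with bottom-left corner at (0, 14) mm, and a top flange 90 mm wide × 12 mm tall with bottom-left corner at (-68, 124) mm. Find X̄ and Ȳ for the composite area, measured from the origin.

bottom flange: A = 65 × 14 = 910.00, centroid at (54.50, 7.00).
web: A = 22 × 110 = 2420.00, centroid at (11.00, 69.00).
top flange: A = 90 × 12 = 1080.00, centroid at (-23.00, 130.00).
ΣA = 4410.00 mm², ΣAX̄ = 51375.00 mm³, ΣAȲ = 313750.00 mm³.
X̄ = 51375.00/4410.00 = 11.65 mm; Ȳ = 313750.00/4410.00 = 71.15 mm.

X̄ = 11.65 mm, Ȳ = 71.15 mm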